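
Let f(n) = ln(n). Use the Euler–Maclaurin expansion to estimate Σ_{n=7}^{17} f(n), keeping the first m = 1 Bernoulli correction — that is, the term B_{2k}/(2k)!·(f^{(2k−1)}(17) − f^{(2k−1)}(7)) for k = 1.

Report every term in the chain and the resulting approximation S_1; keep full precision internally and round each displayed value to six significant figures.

The integral term ∫_7^17 ln(x) dx = 24.5433.
Endpoint term: (f(7) + f(17))/2 = (1.94591 + 2.83321)/2 = 2.38956.
Integral + boundary = 26.9328.
k=1: B_{2}/(2)! × [f^{(1)}(17) − f^{(1)}(7)] = 1/12 × (0.0588235 − 0.142857) = -0.00700280.

S_1 ≈ 26.9258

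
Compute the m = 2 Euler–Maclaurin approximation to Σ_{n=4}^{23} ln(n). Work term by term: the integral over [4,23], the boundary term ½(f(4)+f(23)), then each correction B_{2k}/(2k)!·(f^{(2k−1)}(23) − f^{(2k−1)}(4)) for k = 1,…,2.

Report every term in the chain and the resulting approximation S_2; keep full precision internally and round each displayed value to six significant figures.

Integral: ∫_4^23 ln(x) dx = 47.5712.
Boundary: ½(f(4) + f(23)) = ½(1.38629 + 3.13549) = 2.26089.
So far: 49.8321.
Correction k=1: B_{2}/2! · (f^{(1)}(23) − f^{(1)}(4)) = 1/12 · (0.0434783 − 0.250000) = -0.0172101.
Running total after k=1: 49.8149.
Correction k=2: B_{4}/4! · (f^{(3)}(23) − f^{(3)}(4)) = −1/720 · (0.000164379 − 0.0312500) = 4.31745e-05.

S_2 ≈ 49.8149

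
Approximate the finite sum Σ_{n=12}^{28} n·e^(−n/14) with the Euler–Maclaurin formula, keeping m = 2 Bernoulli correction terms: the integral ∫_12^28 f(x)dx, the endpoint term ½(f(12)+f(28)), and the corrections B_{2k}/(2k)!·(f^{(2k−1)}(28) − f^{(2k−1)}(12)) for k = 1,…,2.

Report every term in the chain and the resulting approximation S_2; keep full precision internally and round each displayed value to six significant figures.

∫_12^28 x·e^(−x/14) dx evaluates to 74.8946.
½[f(12) + f(28)] = ½[5.09247 + 3.78939] = 4.44093.
Integral + boundary = 79.3355.
Order-1 term: 1/12 · (-0.135335 − 0.0606247) = -0.0163300.
Partial sum through k=1: 79.3192.
Order-2 term: −1/720 · (0.000690486 − 0.00463964) = 5.48494e-06.

S_2 ≈ 79.3192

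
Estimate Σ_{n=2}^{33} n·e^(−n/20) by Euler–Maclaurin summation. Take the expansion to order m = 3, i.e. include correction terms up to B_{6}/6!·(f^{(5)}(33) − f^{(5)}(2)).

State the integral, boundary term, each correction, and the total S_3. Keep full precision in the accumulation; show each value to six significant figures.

S_3 ≈ 198.551

∫_2^33 x·e^(−x/20) dx evaluates to 194.556.
Endpoint term: (f(2) + f(33))/2 = (1.80967 + 6.33765)/2 = 4.07366.
Integral + boundary = 198.629.
Correction k=1: B_{2}/2! · (f^{(1)}(33) − f^{(1)}(2)) = 1/12 · (-0.124832 − 0.814354) = -0.0782655.
Partial sum through k=1: 198.551.
Correction k=2: B_{4}/4! · (f^{(3)}(33) − f^{(3)}(2)) = −1/720 · (0.000648168 − 0.00656007) = 8.21098e-06.
Partial sum through k=2: 198.551.
Correction k=3: B_{6}/6! · (f^{(5)}(33) − f^{(5)}(2)) = 1/30240 · (4.02104e-06 − 2.77106e-05) = -7.83386e-10.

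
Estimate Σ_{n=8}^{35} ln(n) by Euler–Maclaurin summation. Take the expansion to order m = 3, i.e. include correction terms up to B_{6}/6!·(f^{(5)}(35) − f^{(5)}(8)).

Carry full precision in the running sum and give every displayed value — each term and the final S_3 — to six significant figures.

S_3 ≈ 83.6110

∫_8^35 ln(x) dx evaluates to 80.8016.
Boundary: ½(f(8) + f(35)) = ½(2.07944 + 3.55535) = 2.81739.
Integral + boundary = 83.6190.
Order-1 term: 1/12 · (0.0285714 − 0.125000) = -0.00803571.
Partial sum through k=1: 83.6110.
Order-2 term: −1/720 · (4.66472e-05 − 0.00390625) = 5.36056e-06.
Partial sum through k=2: 83.6110.
Order-3 term: 1/30240 · (4.56952e-07 − 0.000732422) = -2.42052e-08.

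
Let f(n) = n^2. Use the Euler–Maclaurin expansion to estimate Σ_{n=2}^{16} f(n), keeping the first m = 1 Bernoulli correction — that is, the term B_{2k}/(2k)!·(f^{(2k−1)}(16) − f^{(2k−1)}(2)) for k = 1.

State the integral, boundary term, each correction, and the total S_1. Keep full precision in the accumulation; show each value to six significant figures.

Integral: ∫_2^16 x^2 dx = 1362.67.
Boundary: ½(f(2) + f(16)) = ½(4.00000 + 256.000) = 130.000.
So far: 1492.67.
k=1: B_{2}/(2)! × [f^{(1)}(16) − f^{(1)}(2)] = 1/12 × (32.0000 − 4.00000) = 2.33333.

S_1 ≈ 1495.00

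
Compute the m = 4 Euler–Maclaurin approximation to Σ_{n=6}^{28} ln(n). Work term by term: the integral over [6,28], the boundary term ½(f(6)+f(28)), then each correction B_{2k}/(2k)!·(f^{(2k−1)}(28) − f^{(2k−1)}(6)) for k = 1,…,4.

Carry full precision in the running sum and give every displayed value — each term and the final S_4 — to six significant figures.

S_4 ≈ 63.1023

∫_6^28 ln(x) dx evaluates to 60.5512.
Boundary: ½(f(6) + f(28)) = ½(1.79176 + 3.33220) = 2.56198.
Running total after boundary: 63.1132.
Correction k=1: B_{2}/2! · (f^{(1)}(28) − f^{(1)}(6)) = 1/12 · (0.0357143 − 0.166667) = -0.0109127.
Partial sum through k=1: 63.1022.
Correction k=2: B_{4}/4! · (f^{(3)}(28) − f^{(3)}(6)) = −1/720 · (9.11079e-05 − 0.00925926) = 1.27335e-05.
Partial sum through k=2: 63.1023.
Correction k=3: B_{6}/6! · (f^{(5)}(28) − f^{(5)}(6)) = 1/30240 · (1.39451e-06 − 0.00308642) = -1.02018e-07.
Partial sum through k=3: 63.1023.
Correction k=4: B_{8}/8! · (f^{(7)}(28) − f^{(7)}(6)) = −1/1209600 · (5.33613e-08 − 0.00257202) = 2.12629e-09.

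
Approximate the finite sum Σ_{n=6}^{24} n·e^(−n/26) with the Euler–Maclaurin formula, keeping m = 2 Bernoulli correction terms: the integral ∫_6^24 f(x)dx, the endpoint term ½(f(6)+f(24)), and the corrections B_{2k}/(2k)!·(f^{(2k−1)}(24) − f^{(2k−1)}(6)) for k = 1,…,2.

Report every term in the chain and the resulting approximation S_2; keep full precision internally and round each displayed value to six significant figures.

Integral: ∫_6^24 x·e^(−x/26) dx = 144.061.
Boundary: ½(f(6) + f(24)) = ½(4.76354 + 9.53507) = 7.14930.
Running total after boundary: 151.210.
Order-1 term: 1/12 · (0.0305611 − 0.610710) = -0.0483457.
Partial sum through k=1: 151.161.
Order-2 term: −1/720 · (0.00122064 − 0.00325230) = 2.82175e-06.

S_2 ≈ 151.161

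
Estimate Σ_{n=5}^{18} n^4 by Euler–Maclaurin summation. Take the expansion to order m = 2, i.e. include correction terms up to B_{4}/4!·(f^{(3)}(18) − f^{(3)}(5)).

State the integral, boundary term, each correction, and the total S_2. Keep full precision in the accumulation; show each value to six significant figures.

S_2 ≈ 431991

∫_5^18 x^4 dx evaluates to 377289.
Boundary: ½(f(5) + f(18)) = ½(625.000 + 104976) = 52800.5.
Integral + boundary = 430089.
k=1: B_{2}/(2)! × [f^{(1)}(18) − f^{(1)}(5)] = 1/12 × (23328.0 − 500.000) = 1902.33.
Partial sum through k=1: 431991.
k=2: B_{4}/(4)! × [f^{(3)}(18) − f^{(3)}(5)] = −1/720 × (432.000 − 120.000) = -0.433333.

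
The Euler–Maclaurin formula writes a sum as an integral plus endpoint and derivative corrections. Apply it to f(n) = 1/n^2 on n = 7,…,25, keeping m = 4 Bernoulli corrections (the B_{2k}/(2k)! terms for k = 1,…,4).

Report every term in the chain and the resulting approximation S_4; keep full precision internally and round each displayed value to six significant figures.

Integral: ∫_7^25 1/x^2 dx = 0.102857.
Endpoint term: (f(7) + f(25))/2 = (0.0204082 + 0.00160000)/2 = 0.0110041.
So far: 0.113861.
Correction k=1: B_{2}/2! · (f^{(1)}(25) − f^{(1)}(7)) = 1/12 · (-0.000128000 − (-0.00583090)) = 0.000475242.
Partial sum through k=1: 0.114336.
Correction k=2: B_{4}/4! · (f^{(3)}(25) − f^{(3)}(7)) = −1/720 · (-2.45760e-06 − (-0.00142798)) = -1.97989e-06.
Partial sum through k=2: 0.114334.
Correction k=3: B_{6}/6! · (f^{(5)}(25) − f^{(5)}(7)) = 1/30240 · (-1.17965e-07 − (-0.000874271)) = 2.89072e-08.
Partial sum through k=3: 0.114335.
Correction k=4: B_{8}/8! · (f^{(7)}(25) − f^{(7)}(7)) = −1/1209600 · (-1.05696e-08 − (-0.000999167)) = -8.26022e-10.

S_4 ≈ 0.114335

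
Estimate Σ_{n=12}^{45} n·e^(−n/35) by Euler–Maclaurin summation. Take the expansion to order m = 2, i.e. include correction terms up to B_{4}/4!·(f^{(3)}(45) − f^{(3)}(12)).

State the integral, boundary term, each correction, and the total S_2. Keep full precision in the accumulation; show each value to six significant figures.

∫_12^45 x·e^(−x/35) dx evaluates to 393.453.
Boundary: ½(f(12) + f(45)) = ½(8.51688 + 12.4404) = 10.4786.
Integral + boundary = 403.932.
k=1: B_{2}/(2)! × [f^{(1)}(45) − f^{(1)}(12)] = 1/12 × (-0.0789866 − 0.466400) = -0.0454489.
Partial sum through k=1: 403.886.
k=2: B_{4}/(4)! × [f^{(3)}(45) − f^{(3)}(12)] = −1/720 × (0.000386873 − 0.00153949) = 1.60086e-06.

S_2 ≈ 403.886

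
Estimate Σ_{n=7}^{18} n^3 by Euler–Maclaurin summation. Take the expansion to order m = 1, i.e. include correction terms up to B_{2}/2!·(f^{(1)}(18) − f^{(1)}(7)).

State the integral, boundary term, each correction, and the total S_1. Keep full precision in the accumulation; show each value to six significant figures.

The integral term ∫_7^18 x^3 dx = 25643.8.
½[f(7) + f(18)] = ½[343.000 + 5832.00] = 3087.50.
Integral + boundary = 28731.2.
Order-1 term: 1/12 · (972.000 − 147.000) = 68.7500.

S_1 ≈ 28800.0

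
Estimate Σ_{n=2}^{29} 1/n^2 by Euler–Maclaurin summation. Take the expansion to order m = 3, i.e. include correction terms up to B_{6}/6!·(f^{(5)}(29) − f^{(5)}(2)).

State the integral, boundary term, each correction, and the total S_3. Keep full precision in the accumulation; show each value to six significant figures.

S_3 ≈ 0.611083

The integral term ∫_2^29 1/x^2 dx = 0.465517.
Boundary: ½(f(2) + f(29)) = ½(0.250000 + 0.00118906) = 0.125595.
So far: 0.591112.
k=1: B_{2}/(2)! × [f^{(1)}(29) − f^{(1)}(2)] = 1/12 × (-8.20042e-05 − (-0.250000)) = 0.0208265.
After k=1: 0.611938.
k=2: B_{4}/(4)! × [f^{(3)}(29) − f^{(3)}(2)] = −1/720 × (-1.17010e-06 − (-0.750000)) = -0.00104167.
After k=2: 0.610897.
k=3: B_{6}/(6)! × [f^{(5)}(29) − f^{(5)}(2)] = 1/30240 × (-4.17394e-08 − (-5.62500)) = 0.000186012.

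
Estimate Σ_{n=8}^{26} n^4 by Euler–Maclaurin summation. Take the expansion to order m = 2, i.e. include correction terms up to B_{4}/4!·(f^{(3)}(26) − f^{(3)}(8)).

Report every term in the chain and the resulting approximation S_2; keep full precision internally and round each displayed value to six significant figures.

∫_8^26 x^4 dx evaluates to 2.36972e+06.
Boundary: ½(f(8) + f(26)) = ½(4096.00 + 456976) = 230536.
So far: 2.60026e+06.
k=1: B_{2}/(2)! × [f^{(1)}(26) − f^{(1)}(8)] = 1/12 × (70304.0 − 2048.00) = 5688.00.
Partial sum through k=1: 2.60595e+06.
k=2: B_{4}/(4)! × [f^{(3)}(26) − f^{(3)}(8)] = −1/720 × (624.000 − 192.000) = -0.600000.

S_2 ≈ 2.60594e+06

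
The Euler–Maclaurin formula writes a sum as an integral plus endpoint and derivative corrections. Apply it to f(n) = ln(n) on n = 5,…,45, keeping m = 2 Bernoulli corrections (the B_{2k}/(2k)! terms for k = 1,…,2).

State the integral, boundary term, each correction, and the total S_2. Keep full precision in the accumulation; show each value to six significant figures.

The integral term ∫_5^45 ln(x) dx = 123.253.
Endpoint term: (f(5) + f(45))/2 = (1.60944 + 3.80666)/2 = 2.70805.
So far: 125.961.
Correction k=1: B_{2}/2! · (f^{(1)}(45) − f^{(1)}(5)) = 1/12 · (0.0222222 − 0.200000) = -0.0148148.
After k=1: 125.946.
Correction k=2: B_{4}/4! · (f^{(3)}(45) − f^{(3)}(5)) = −1/720 · (2.19479e-05 − 0.0160000) = 2.21917e-05.

S_2 ≈ 125.946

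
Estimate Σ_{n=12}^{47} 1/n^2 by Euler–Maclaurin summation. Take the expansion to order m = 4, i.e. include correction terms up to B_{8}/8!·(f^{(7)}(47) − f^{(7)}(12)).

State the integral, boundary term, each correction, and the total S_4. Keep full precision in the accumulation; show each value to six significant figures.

S_4 ≈ 0.0658500

Integral: ∫_12^47 1/x^2 dx = 0.0620567.
½[f(12) + f(47)] = ½[0.00694444 + 0.000452694] = 0.00369857.
Running total after boundary: 0.0657553.
Correction k=1: B_{2}/2! · (f^{(1)}(47) − f^{(1)}(12)) = 1/12 · (-1.92636e-05 − (-0.00115741)) = 9.48453e-05.
Partial sum through k=1: 0.0658502.
Correction k=2: B_{4}/4! · (f^{(3)}(47) − f^{(3)}(12)) = −1/720 · (-1.04646e-07 − (-9.64506e-05)) = -1.33814e-07.
Partial sum through k=2: 0.0658500.
Correction k=3: B_{6}/6! · (f^{(5)}(47) − f^{(5)}(12)) = 1/30240 · (-1.42117e-09 − (-2.00939e-05)) = 6.64433e-10.
Partial sum through k=3: 0.0658500.
Correction k=4: B_{8}/8! · (f^{(7)}(47) − f^{(7)}(12)) = −1/1209600 · (-3.60280e-11 − (-7.81429e-06)) = -6.46019e-12.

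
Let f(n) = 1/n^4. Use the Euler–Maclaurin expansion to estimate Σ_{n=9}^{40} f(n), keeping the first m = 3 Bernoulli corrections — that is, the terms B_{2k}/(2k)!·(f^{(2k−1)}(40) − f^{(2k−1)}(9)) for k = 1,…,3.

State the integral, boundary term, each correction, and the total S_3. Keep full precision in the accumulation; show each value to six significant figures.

The integral term ∫_9^40 1/x^4 dx = 0.000452039.
½[f(9) + f(40)] = ½[0.000152416 + 3.90625e-07] = 7.64032e-05.
Running total after boundary: 0.000528442.
Order-1 term: 1/12 · (-3.90625e-08 − (-6.77404e-05)) = 5.64177e-06.
After k=1: 0.000534084.
Order-2 term: −1/720 · (-7.32422e-10 − (-2.50890e-05)) = -3.48448e-08.
After k=2: 0.000534049.
Order-3 term: 1/30240 · (-2.56348e-11 − (-1.73455e-05)) = 5.73594e-10.

S_3 ≈ 0.000534050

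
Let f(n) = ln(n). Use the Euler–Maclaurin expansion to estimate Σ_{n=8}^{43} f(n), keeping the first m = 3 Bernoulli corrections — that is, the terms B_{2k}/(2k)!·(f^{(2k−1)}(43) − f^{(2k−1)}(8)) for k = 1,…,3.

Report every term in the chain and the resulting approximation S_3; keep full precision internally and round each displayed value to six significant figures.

∫_8^43 ln(x) dx evaluates to 110.096.
Boundary: ½(f(8) + f(43)) = ½(2.07944 + 3.76120) = 2.92032.
So far: 113.016.
k=1: B_{2}/(2)! × [f^{(1)}(43) − f^{(1)}(8)] = 1/12 × (0.0232558 − 0.125000) = -0.00847868.
Running total after k=1: 113.008.
k=2: B_{4}/(4)! × [f^{(3)}(43) − f^{(3)}(8)] = −1/720 × (2.51550e-05 − 0.00390625) = 5.39041e-06.
Running total after k=2: 113.008.
k=3: B_{6}/(6)! × [f^{(5)}(43) − f^{(5)}(8)] = 1/30240 × (1.63256e-07 − 0.000732422) = -2.42149e-08.

S_3 ≈ 113.008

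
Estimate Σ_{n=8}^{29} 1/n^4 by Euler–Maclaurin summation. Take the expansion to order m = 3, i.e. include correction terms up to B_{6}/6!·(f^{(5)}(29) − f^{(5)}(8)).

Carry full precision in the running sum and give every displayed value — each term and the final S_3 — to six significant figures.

S_3 ≈ 0.000770230

Integral: ∫_8^29 1/x^4 dx = 0.000637374.
Endpoint term: (f(8) + f(29))/2 = (0.000244141 + 1.41387e-06)/2 = 0.000122777.
Integral + boundary = 0.000760152.
k=1: B_{2}/(2)! × [f^{(1)}(29) − f^{(1)}(8)] = 1/12 × (-1.95016e-07 − (-0.000122070)) = 1.01563e-05.
Partial sum through k=1: 0.000770308.
k=2: B_{4}/(4)! × [f^{(3)}(29) − f^{(3)}(8)] = −1/720 × (-6.95657e-09 − (-5.72205e-05)) = -7.94632e-08.
Partial sum through k=2: 0.000770228.
k=3: B_{6}/(6)! × [f^{(5)}(29) − f^{(5)}(8)] = 1/30240 × (-4.63220e-10 − (-5.00679e-05)) = 1.65567e-09.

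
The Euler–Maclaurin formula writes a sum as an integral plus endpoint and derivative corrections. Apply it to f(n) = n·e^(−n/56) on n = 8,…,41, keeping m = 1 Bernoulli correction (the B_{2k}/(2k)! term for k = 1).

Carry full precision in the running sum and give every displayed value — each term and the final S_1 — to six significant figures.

S_1 ≈ 508.038

Integral: ∫_8^41 x·e^(−x/56) dx = 494.764.
Endpoint term: (f(8) + f(41))/2 = (6.93502 + 19.7160)/2 = 13.3255.
Running total after boundary: 508.090.
k=1: B_{2}/(2)! × [f^{(1)}(41) − f^{(1)}(8)] = 1/12 × (0.128806 − 0.743038) = -0.0511860.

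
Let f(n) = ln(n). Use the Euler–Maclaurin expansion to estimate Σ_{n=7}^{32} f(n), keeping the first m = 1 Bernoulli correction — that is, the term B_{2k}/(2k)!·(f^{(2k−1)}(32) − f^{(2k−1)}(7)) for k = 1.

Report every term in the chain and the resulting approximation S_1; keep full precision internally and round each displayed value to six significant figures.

The integral term ∫_7^32 ln(x) dx = 72.2822.
Boundary: ½(f(7) + f(32)) = ½(1.94591 + 3.46574) = 2.70582.
So far: 74.9880.
Correction k=1: B_{2}/2! · (f^{(1)}(32) − f^{(1)}(7)) = 1/12 · (0.0312500 − 0.142857) = -0.00930060.

S_1 ≈ 74.9787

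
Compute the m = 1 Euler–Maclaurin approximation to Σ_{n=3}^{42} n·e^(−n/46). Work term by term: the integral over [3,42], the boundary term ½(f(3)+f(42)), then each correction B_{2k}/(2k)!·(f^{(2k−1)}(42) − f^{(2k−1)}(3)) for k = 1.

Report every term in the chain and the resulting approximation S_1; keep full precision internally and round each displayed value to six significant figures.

The integral term ∫_3^42 x·e^(−x/46) dx = 487.224.
Endpoint term: (f(3) + f(42))/2 = (2.81059 + 16.8546)/2 = 9.83262.
So far: 497.057.
Correction k=1: B_{2}/2! · (f^{(1)}(42) − f^{(1)}(3)) = 1/12 · (0.0348957 − 0.875764) = -0.0700724.

S_1 ≈ 496.987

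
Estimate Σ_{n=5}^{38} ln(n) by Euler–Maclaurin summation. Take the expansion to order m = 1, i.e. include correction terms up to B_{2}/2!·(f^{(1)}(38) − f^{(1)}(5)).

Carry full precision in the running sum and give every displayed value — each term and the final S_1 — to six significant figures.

Integral: ∫_5^38 ln(x) dx = 97.1811.
½[f(5) + f(38)] = ½[1.60944 + 3.63759] = 2.62351.
Integral + boundary = 99.8046.
k=1: B_{2}/(2)! × [f^{(1)}(38) − f^{(1)}(5)] = 1/12 × (0.0263158 − 0.200000) = -0.0144737.

S_1 ≈ 99.7901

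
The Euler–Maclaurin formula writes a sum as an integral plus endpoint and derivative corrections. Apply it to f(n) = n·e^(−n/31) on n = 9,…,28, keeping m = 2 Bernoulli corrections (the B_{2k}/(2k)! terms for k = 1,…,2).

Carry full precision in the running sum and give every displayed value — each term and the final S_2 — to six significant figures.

Integral: ∫_9^28 x·e^(−x/31) dx = 186.327.
Endpoint term: (f(9) + f(28))/2 = (6.73220 + 11.3473)/2 = 9.03974.
So far: 195.366.
Order-1 term: 1/12 · (0.0392187 − 0.530854) = -0.0409696.
Running total after k=1: 195.325.
Order-2 term: −1/720 · (0.000884224 − 0.00210916) = 1.70129e-06.

S_2 ≈ 195.325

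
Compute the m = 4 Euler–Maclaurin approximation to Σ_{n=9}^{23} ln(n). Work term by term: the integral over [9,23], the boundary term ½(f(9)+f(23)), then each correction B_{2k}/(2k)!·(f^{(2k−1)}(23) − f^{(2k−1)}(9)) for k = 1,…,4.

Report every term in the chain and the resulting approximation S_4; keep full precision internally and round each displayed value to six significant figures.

S_4 ≈ 41.0021

∫_9^23 ln(x) dx evaluates to 38.3413.
Boundary: ½(f(9) + f(23)) = ½(2.19722 + 3.13549) = 2.66636.
Integral + boundary = 41.0077.
k=1: B_{2}/(2)! × [f^{(1)}(23) − f^{(1)}(9)] = 1/12 × (0.0434783 − 0.111111) = -0.00563607.
Running total after k=1: 41.0021.
k=2: B_{4}/(4)! × [f^{(3)}(23) − f^{(3)}(9)] = −1/720 × (0.000164379 − 0.00274348) = 3.58209e-06.
Running total after k=2: 41.0021.
k=3: B_{6}/(6)! × [f^{(5)}(23) − f^{(5)}(9)] = 1/30240 × (3.72883e-06 − 0.000406442) = -1.33172e-08.
Running total after k=3: 41.0021.
k=4: B_{8}/(8)! × [f^{(7)}(23) − f^{(7)}(9)] = −1/1209600 × (2.11465e-07 − 0.000150534) = 1.24275e-10.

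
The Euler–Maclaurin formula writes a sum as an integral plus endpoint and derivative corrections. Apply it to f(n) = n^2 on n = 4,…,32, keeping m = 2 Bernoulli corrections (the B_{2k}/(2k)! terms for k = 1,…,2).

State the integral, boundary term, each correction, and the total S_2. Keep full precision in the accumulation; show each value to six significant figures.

The integral term ∫_4^32 x^2 dx = 10901.3.
½[f(4) + f(32)] = ½[16.0000 + 1024.00] = 520.000.
Integral + boundary = 11421.3.
k=1: B_{2}/(2)! × [f^{(1)}(32) − f^{(1)}(4)] = 1/12 × (64.0000 − 8.00000) = 4.66667.
Running total after k=1: 11426.0.
k=2: B_{4}/(4)! × [f^{(3)}(32) − f^{(3)}(4)] = −1/720 × (0.00000 − 0.00000) = 0.00000.

S_2 ≈ 11426.0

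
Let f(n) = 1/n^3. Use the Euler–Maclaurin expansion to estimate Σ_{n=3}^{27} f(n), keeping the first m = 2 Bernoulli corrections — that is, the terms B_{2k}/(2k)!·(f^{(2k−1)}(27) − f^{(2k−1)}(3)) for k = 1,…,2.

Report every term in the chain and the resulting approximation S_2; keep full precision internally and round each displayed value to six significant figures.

Integral: ∫_3^27 1/x^3 dx = 0.0548697.
½[f(3) + f(27)] = ½[0.0370370 + 5.08053e-05] = 0.0185439.
So far: 0.0734136.
Correction k=1: B_{2}/2! · (f^{(1)}(27) − f^{(1)}(3)) = 1/12 · (-5.64503e-06 − (-0.0370370)) = 0.00308595.
Running total after k=1: 0.0764996.
Correction k=2: B_{4}/4! · (f^{(3)}(27) − f^{(3)}(3)) = −1/720 · (-1.54870e-07 − (-0.0823045)) = -0.000114312.

S_2 ≈ 0.0763852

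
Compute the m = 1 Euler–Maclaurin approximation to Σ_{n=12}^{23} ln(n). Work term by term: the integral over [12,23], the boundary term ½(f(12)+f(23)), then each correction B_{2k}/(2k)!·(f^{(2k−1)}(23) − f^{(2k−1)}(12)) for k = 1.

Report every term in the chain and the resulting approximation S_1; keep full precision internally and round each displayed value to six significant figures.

S_1 ≈ 34.1044

Integral: ∫_12^23 ln(x) dx = 31.2975.
Endpoint term: (f(12) + f(23))/2 = (2.48491 + 3.13549)/2 = 2.81020.
So far: 34.1077.
Correction k=1: B_{2}/2! · (f^{(1)}(23) − f^{(1)}(12)) = 1/12 · (0.0434783 − 0.0833333) = -0.00332126.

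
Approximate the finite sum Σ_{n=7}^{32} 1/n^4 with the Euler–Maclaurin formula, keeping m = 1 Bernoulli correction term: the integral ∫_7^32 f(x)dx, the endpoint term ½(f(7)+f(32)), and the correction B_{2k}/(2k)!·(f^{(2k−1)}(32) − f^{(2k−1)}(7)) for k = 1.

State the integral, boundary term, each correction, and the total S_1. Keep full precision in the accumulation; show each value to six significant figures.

Integral: ∫_7^32 1/x^4 dx = 0.000961645.
Boundary: ½(f(7) + f(32)) = ½(0.000416493 + 9.53674e-07) = 0.000208723.
So far: 0.00117037.
k=1: B_{2}/(2)! × [f^{(1)}(32) − f^{(1)}(7)] = 1/12 × (-1.19209e-07 − (-0.000237996)) = 1.98231e-05.

S_1 ≈ 0.00119019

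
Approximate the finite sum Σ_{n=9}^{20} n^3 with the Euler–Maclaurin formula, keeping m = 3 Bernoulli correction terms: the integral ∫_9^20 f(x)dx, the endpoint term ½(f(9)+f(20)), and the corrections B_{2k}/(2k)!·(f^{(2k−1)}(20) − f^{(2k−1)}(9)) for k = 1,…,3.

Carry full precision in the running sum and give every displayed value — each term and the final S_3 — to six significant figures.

The integral term ∫_9^20 x^3 dx = 38359.8.
Boundary: ½(f(9) + f(20)) = ½(729.000 + 8000.00) = 4364.50.
So far: 42724.2.
Order-1 term: 1/12 · (1200.00 − 243.000) = 79.7500.
After k=1: 42804.0.
Order-2 term: −1/720 · (6.00000 − 6.00000) = 0.00000.
After k=2: 42804.0.
Order-3 term: 1/30240 · (0.00000 − 0.00000) = 0.00000.

S_3 ≈ 42804.0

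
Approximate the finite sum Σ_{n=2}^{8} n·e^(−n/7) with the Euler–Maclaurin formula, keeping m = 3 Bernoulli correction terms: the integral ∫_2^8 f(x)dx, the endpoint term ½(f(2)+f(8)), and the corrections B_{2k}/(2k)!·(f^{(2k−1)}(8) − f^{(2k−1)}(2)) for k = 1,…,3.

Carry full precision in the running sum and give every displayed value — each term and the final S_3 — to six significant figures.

S_3 ≈ 15.8365

The integral term ∫_2^8 x·e^(−x/7) dx = 13.8579.
Endpoint term: (f(2) + f(8))/2 = (1.50295 + 2.55125)/2 = 2.02710.
Integral + boundary = 15.8850.
Correction k=1: B_{2}/2! · (f^{(1)}(8) − f^{(1)}(2)) = 1/12 · (-0.0455581 − 0.536769) = -0.0485273.
Partial sum through k=1: 15.8365.
Correction k=2: B_{4}/4! · (f^{(3)}(8) − f^{(3)}(2)) = −1/720 · (0.0120868 − 0.0416270) = 4.10280e-05.
Partial sum through k=2: 15.8365.
Correction k=3: B_{6}/6! · (f^{(5)}(8) − f^{(5)}(2)) = 1/30240 · (0.000512315 − 0.00147550) = -3.18514e-08.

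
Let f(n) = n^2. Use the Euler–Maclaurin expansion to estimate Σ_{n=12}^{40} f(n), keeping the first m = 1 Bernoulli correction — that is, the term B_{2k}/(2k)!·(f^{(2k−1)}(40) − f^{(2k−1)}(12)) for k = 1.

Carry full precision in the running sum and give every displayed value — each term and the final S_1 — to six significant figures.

∫_12^40 x^2 dx evaluates to 20757.3.
Boundary: ½(f(12) + f(40)) = ½(144.000 + 1600.00) = 872.000.
Running total after boundary: 21629.3.
Correction k=1: B_{2}/2! · (f^{(1)}(40) − f^{(1)}(12)) = 1/12 · (80.0000 − 24.0000) = 4.66667.

S_1 ≈ 21634.0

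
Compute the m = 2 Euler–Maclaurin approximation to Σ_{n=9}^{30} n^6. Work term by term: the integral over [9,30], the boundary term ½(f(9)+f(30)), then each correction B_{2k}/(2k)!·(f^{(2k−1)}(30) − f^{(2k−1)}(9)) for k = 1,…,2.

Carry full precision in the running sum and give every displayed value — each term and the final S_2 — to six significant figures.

S_2 ≈ 3.50048e+09

∫_9^30 x^6 dx evaluates to 3.12360e+09.
½[f(9) + f(30)] = ½[531441 + 7.29000e+08] = 3.64766e+08.
So far: 3.48837e+09.
Order-1 term: 1/12 · (1.45800e+08 − 354294) = 1.21205e+07.
After k=1: 3.50049e+09.
Order-2 term: −1/720 · (3.24000e+06 − 87480.0) = -4378.50.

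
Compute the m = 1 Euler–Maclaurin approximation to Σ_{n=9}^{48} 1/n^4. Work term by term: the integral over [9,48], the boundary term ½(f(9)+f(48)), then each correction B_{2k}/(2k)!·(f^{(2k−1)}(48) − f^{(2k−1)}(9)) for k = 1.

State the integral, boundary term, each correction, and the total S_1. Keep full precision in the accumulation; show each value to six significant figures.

Integral: ∫_9^48 1/x^4 dx = 0.000454233.
½[f(9) + f(48)] = ½[0.000152416 + 1.88380e-07] = 7.63021e-05.
Integral + boundary = 0.000530535.
Order-1 term: 1/12 · (-1.56983e-08 − (-6.77404e-05)) = 5.64372e-06.

S_1 ≈ 0.000536179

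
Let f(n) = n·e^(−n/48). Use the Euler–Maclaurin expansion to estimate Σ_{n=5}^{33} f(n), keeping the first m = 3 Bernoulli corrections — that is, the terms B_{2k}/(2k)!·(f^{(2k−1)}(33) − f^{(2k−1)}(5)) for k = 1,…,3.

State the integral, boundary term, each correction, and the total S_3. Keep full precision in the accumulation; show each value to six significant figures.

∫_5^33 x·e^(−x/48) dx evaluates to 337.326.
½[f(5) + f(33)] = ½[4.50538 + 16.5934] = 10.5494.
Running total after boundary: 347.875.
Order-1 term: 1/12 · (0.157135 − 0.807213) = -0.0541732.
After k=1: 347.821.
Order-2 term: −1/720 · (0.000504687 − 0.00113254) = 8.72013e-07.
After k=2: 347.821.
Order-3 term: 1/30240 · (4.08495e-07 − 8.31041e-07) = -1.39731e-11.

S_3 ≈ 347.821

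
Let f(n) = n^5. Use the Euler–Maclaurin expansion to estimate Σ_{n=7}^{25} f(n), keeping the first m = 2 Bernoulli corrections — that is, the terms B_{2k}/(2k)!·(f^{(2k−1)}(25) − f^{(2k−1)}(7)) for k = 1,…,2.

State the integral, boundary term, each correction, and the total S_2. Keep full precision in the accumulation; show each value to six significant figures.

S_2 ≈ 4.57234e+07

∫_7^25 x^5 dx evaluates to 4.06705e+07.
Boundary: ½(f(7) + f(25)) = ½(16807.0 + 9.76562e+06) = 4.89122e+06.
Running total after boundary: 4.55617e+07.
k=1: B_{2}/(2)! × [f^{(1)}(25) − f^{(1)}(7)] = 1/12 × (1.95312e+06 − 12005.0) = 161760.
After k=1: 4.57235e+07.
k=2: B_{4}/(4)! × [f^{(3)}(25) − f^{(3)}(7)] = −1/720 × (37500.0 − 2940.00) = -48.0000.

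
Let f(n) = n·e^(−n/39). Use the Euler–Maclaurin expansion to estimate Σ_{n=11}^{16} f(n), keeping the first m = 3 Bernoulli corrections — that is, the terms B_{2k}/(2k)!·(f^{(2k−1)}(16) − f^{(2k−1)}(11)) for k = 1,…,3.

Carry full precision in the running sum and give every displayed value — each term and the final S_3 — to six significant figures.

S_3 ≈ 57.0370

Integral: ∫_11^16 x·e^(−x/39) dx = 47.5934.
½[f(11) + f(16)] = ½[8.29659 + 10.6157] = 9.45613.
Running total after boundary: 57.0496.
Order-1 term: 1/12 · (0.391283 − 0.541502) = -0.0125182.
After k=1: 57.0370.
Order-2 term: −1/720 · (0.00112968 − 0.00134778) = 3.02915e-07.
After k=2: 57.0370.
Order-3 term: 1/30240 · (1.31631e-06 − 1.53816e-06) = -7.33633e-12.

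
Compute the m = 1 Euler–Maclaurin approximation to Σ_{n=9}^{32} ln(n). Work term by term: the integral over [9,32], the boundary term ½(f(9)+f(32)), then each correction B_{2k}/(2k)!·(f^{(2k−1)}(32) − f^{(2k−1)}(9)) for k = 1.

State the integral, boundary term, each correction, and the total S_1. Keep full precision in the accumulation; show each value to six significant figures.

S_1 ≈ 70.9534

The integral term ∫_9^32 ln(x) dx = 68.1285.
Endpoint term: (f(9) + f(32))/2 = (2.19722 + 3.46574)/2 = 2.83148.
Running total after boundary: 70.9600.
k=1: B_{2}/(2)! × [f^{(1)}(32) − f^{(1)}(9)] = 1/12 × (0.0312500 − 0.111111) = -0.00665509.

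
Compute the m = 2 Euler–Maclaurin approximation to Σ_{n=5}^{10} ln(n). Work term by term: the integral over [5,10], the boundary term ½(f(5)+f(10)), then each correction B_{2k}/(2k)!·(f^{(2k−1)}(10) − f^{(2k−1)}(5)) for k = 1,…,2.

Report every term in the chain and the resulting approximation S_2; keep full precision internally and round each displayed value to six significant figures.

The integral term ∫_5^10 ln(x) dx = 9.97866.
Boundary: ½(f(5) + f(10)) = ½(1.60944 + 2.30259) = 1.95601.
Integral + boundary = 11.9347.
Order-1 term: 1/12 · (0.100000 − 0.200000) = -0.00833333.
After k=1: 11.9263.
Order-2 term: −1/720 · (0.00200000 − 0.0160000) = 1.94444e-05.

S_2 ≈ 11.9264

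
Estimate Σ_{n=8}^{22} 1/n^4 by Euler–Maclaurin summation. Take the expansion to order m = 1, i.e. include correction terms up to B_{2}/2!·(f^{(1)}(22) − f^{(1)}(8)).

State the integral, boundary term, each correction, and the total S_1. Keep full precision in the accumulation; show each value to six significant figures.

Integral: ∫_8^22 1/x^4 dx = 0.000619737.
Endpoint term: (f(8) + f(22))/2 = (0.000244141 + 4.26883e-06)/2 = 0.000124205.
Integral + boundary = 0.000743942.
k=1: B_{2}/(2)! × [f^{(1)}(22) − f^{(1)}(8)] = 1/12 × (-7.76152e-07 − (-0.000122070)) = 1.01078e-05.

S_1 ≈ 0.000754049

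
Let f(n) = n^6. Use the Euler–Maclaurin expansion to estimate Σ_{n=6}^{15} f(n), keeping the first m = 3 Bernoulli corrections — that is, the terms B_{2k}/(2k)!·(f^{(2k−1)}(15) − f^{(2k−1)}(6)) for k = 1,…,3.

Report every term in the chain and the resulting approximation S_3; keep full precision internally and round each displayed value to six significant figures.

S_3 ≈ 3.04624e+07

Integral: ∫_6^15 x^6 dx = 2.43685e+07.
Boundary: ½(f(6) + f(15)) = ½(46656.0 + 1.13906e+07) = 5.71864e+06.
Running total after boundary: 3.00871e+07.
Correction k=1: B_{2}/2! · (f^{(1)}(15) − f^{(1)}(6)) = 1/12 · (4.55625e+06 − 46656.0) = 375800.
Partial sum through k=1: 3.04629e+07.
Correction k=2: B_{4}/4! · (f^{(3)}(15) − f^{(3)}(6)) = −1/720 · (405000 − 25920.0) = -526.500.
Partial sum through k=2: 3.04624e+07.
Correction k=3: B_{6}/6! · (f^{(5)}(15) − f^{(5)}(6)) = 1/30240 · (10800.0 − 4320.00) = 0.214286.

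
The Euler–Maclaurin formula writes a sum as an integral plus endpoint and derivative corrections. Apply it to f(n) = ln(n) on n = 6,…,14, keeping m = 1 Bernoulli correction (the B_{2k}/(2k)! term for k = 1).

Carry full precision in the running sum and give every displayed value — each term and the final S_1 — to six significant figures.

∫_6^14 ln(x) dx evaluates to 18.1962.
½[f(6) + f(14)] = ½[1.79176 + 2.63906] = 2.21541.
Integral + boundary = 20.4117.
Correction k=1: B_{2}/2! · (f^{(1)}(14) − f^{(1)}(6)) = 1/12 · (0.0714286 − 0.166667) = -0.00793651.

S_1 ≈ 20.4037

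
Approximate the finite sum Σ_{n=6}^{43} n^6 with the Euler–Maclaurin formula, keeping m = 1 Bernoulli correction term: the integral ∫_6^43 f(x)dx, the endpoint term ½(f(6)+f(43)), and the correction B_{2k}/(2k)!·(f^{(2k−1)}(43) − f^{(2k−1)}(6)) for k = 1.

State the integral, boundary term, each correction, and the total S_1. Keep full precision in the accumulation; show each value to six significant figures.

The integral term ∫_6^43 x^6 dx = 3.88312e+10.
Endpoint term: (f(6) + f(43))/2 = (46656.0 + 6.32136e+09)/2 = 3.16070e+09.
Integral + boundary = 4.19919e+10.
k=1: B_{2}/(2)! × [f^{(1)}(43) − f^{(1)}(6)] = 1/12 × (8.82051e+08 − 46656.0) = 7.35003e+07.

S_1 ≈ 4.20654e+10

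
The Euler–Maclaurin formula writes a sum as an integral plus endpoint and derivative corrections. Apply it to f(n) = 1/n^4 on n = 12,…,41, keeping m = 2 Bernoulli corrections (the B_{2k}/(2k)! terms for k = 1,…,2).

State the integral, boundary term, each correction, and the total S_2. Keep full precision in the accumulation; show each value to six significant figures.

S_2 ≈ 0.000213686

∫_12^41 1/x^4 dx evaluates to 0.000188065.
½[f(12) + f(41)] = ½[4.82253e-05 + 3.53887e-07] = 2.42896e-05.
Integral + boundary = 0.000212354.
Order-1 term: 1/12 · (-3.45256e-08 − (-1.60751e-05)) = 1.33671e-06.
Running total after k=1: 0.000213691.
Order-2 term: −1/720 · (-6.16161e-10 − (-3.34898e-06)) = -4.65051e-09.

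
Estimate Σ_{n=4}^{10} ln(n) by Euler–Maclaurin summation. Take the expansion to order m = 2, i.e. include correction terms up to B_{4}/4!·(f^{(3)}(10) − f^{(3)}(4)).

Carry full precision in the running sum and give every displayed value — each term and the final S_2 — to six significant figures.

Integral: ∫_4^10 ln(x) dx = 11.4807.
Endpoint term: (f(4) + f(10))/2 = (1.38629 + 2.30259)/2 = 1.84444.
Integral + boundary = 13.3251.
Correction k=1: B_{2}/2! · (f^{(1)}(10) − f^{(1)}(4)) = 1/12 · (0.100000 − 0.250000) = -0.0125000.
Running total after k=1: 13.3126.
Correction k=2: B_{4}/4! · (f^{(3)}(10) − f^{(3)}(4)) = −1/720 · (0.00200000 − 0.0312500) = 4.06250e-05.

S_2 ≈ 13.3127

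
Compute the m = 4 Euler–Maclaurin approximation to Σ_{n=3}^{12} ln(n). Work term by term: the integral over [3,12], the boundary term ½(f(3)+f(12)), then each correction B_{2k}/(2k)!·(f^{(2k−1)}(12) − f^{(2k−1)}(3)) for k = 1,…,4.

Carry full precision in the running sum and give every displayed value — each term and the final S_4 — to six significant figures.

S_4 ≈ 19.2941

The integral term ∫_3^12 ln(x) dx = 17.5230.
½[f(3) + f(12)] = ½[1.09861 + 2.48491] = 1.79176.
Running total after boundary: 19.3148.
Correction k=1: B_{2}/2! · (f^{(1)}(12) − f^{(1)}(3)) = 1/12 · (0.0833333 − 0.333333) = -0.0208333.
Partial sum through k=1: 19.2940.
Correction k=2: B_{4}/4! · (f^{(3)}(12) − f^{(3)}(3)) = −1/720 · (0.00115741 − 0.0740741) = 0.000101273.
Partial sum through k=2: 19.2941.
Correction k=3: B_{6}/6! · (f^{(5)}(12) − f^{(5)}(3)) = 1/30240 · (9.64506e-05 − 0.0987654) = -3.26286e-06.
Partial sum through k=3: 19.2941.
Correction k=4: B_{8}/8! · (f^{(7)}(12) − f^{(7)}(3)) = −1/1209600 · (2.00939e-05 − 0.329218) = 2.72154e-07.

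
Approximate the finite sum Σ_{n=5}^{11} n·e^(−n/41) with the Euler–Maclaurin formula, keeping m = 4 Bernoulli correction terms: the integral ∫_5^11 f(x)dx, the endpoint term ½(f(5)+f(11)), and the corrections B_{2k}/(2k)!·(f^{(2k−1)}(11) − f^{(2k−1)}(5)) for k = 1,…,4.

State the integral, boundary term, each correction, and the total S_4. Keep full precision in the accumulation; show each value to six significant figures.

Integral: ∫_5^11 x·e^(−x/41) dx = 39.1651.
½[f(5) + f(11)] = ½[4.42596 + 8.41152] = 6.41874.
Running total after boundary: 45.5838.
Order-1 term: 1/12 · (0.559525 − 0.777241) = -0.0181430.
Running total after k=1: 45.5657.
Order-2 term: −1/720 · (0.00124265 − 0.00151554) = 3.79017e-07.
Running total after k=2: 45.5657.
Order-3 term: 1/30240 · (1.28046e-06 − 1.52809e-06) = -8.18887e-12.
Running total after k=3: 45.5657.
Order-4 term: −1/1209600 · (1.08369e-09 − 1.28174e-09) = 1.63733e-16.

S_4 ≈ 45.5657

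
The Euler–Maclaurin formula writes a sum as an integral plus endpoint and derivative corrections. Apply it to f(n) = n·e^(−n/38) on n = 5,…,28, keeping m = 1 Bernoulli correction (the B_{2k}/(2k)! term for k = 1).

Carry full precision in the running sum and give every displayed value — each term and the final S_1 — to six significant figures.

The integral term ∫_5^28 x·e^(−x/38) dx = 232.158.
Boundary: ½(f(5) + f(28)) = ½(4.38355 + 13.4014) = 8.89250.
Running total after boundary: 241.050.
Correction k=1: B_{2}/2! · (f^{(1)}(28) − f^{(1)}(5)) = 1/12 · (0.125953 − 0.761353) = -0.0529500.

S_1 ≈ 240.997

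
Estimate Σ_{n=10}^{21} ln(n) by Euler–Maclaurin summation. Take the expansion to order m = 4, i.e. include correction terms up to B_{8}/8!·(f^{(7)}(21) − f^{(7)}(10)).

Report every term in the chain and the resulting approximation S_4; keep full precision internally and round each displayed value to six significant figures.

The integral term ∫_10^21 ln(x) dx = 29.9091.
Endpoint term: (f(10) + f(21))/2 = (2.30259 + 3.04452)/2 = 2.67355.
Integral + boundary = 32.5827.
Order-1 term: 1/12 · (0.0476190 − 0.100000) = -0.00436508.
Running total after k=1: 32.5783.
Order-2 term: −1/720 · (0.000215959 − 0.00200000) = 2.47783e-06.
Running total after k=2: 32.5783.
Order-3 term: 1/30240 · (5.87645e-06 − 0.000240000) = -7.74218e-09.
Running total after k=3: 32.5783.
Order-4 term: −1/1209600 · (3.99758e-07 − 7.20000e-05) = 5.91933e-11.

S_4 ≈ 32.5783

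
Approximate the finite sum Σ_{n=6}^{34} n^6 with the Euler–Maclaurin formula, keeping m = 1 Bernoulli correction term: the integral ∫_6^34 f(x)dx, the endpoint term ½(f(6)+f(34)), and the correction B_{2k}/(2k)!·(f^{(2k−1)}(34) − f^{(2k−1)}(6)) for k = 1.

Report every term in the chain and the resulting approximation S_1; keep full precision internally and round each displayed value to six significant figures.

Integral: ∫_6^34 x^6 dx = 7.50330e+09.
½[f(6) + f(34)] = ½[46656.0 + 1.54480e+09] = 7.72426e+08.
Integral + boundary = 8.27572e+09.
Correction k=1: B_{2}/2! · (f^{(1)}(34) − f^{(1)}(6)) = 1/12 · (2.72613e+08 − 46656.0) = 2.27138e+07.

S_1 ≈ 8.29844e+09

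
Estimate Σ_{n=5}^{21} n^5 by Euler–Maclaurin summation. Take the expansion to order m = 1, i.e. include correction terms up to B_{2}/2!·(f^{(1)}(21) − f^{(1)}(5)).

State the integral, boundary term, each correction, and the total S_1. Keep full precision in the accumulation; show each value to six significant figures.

S_1 ≈ 1.64161e+07

The integral term ∫_5^21 x^5 dx = 1.42917e+07.
½[f(5) + f(21)] = ½[3125.00 + 4.08410e+06] = 2.04361e+06.
Running total after boundary: 1.63354e+07.
k=1: B_{2}/(2)! × [f^{(1)}(21) − f^{(1)}(5)] = 1/12 × (972405 − 3125.00) = 80773.3.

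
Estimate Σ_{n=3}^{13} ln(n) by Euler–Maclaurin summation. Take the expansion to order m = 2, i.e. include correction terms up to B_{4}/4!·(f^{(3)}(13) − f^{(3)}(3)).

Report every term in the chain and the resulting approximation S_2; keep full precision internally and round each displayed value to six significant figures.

S_2 ≈ 21.8590

Integral: ∫_3^13 ln(x) dx = 20.0485.
Boundary: ½(f(3) + f(13)) = ½(1.09861 + 2.56495) = 1.83178.
Running total after boundary: 21.8803.
Correction k=1: B_{2}/2! · (f^{(1)}(13) − f^{(1)}(3)) = 1/12 · (0.0769231 − 0.333333) = -0.0213675.
Running total after k=1: 21.8589.
Correction k=2: B_{4}/4! · (f^{(3)}(13) − f^{(3)}(3)) = −1/720 · (0.000910332 − 0.0740741) = 0.000101616.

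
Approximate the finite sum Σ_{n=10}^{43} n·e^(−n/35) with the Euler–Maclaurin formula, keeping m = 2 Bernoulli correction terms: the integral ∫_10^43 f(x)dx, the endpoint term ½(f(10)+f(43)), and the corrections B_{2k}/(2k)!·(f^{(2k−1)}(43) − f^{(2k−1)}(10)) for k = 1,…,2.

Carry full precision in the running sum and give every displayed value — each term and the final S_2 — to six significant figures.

∫_10^43 x·e^(−x/35) dx evaluates to 384.477.
Boundary: ½(f(10) + f(43)) = ½(7.51477 + 12.5865) = 10.0507.
So far: 394.528.
k=1: B_{2}/(2)! × [f^{(1)}(43) − f^{(1)}(10)] = 1/12 × (-0.0669052 − 0.536769) = -0.0503062.
Running total after k=1: 394.478.
k=2: B_{4}/(4)! × [f^{(3)}(43) − f^{(3)}(10)] = −1/720 × (0.000423278 − 0.00166508) = 1.72473e-06.

S_2 ≈ 394.478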